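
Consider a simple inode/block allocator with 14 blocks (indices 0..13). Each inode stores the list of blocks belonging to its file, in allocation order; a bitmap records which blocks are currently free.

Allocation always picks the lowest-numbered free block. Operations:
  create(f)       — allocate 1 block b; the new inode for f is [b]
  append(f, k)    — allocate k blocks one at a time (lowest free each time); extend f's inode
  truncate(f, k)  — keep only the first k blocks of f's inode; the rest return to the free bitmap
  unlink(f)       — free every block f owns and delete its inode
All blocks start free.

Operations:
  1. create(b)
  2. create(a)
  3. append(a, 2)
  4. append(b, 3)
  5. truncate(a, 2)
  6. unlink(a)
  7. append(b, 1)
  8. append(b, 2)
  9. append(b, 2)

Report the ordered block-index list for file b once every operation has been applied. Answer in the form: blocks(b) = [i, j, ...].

blocks(b) = [0, 4, 5, 6, 1, 2, 3, 7, 8]

  1. create(b)  ⇒  F.............  {b→[0]}
  2. create(a)  ⇒  FF............  {a→[1]; b→[0]}
  3. append(a, 2)  ⇒  FFFF..........  {a→[1, 2, 3]; b→[0]}
  4. append(b, 3)  ⇒  FFFFFFF.......  {a→[1, 2, 3]; b→[0, 4, 5, 6]}
  5. truncate(a, 2)  ⇒  FFF.FFF.......  {a→[1, 2]; b→[0, 4, 5, 6]}
  6. unlink(a)  ⇒  F...FFF.......  {b→[0, 4, 5, 6]}
  7. append(b, 1)  ⇒  FF..FFF.......  {b→[0, 4, 5, 6, 1]}
  8. append(b, 2)  ⇒  FFFFFFF.......  {b→[0, 4, 5, 6, 1, 2, 3]}
  9. append(b, 2)  ⇒  FFFFFFFFF.....  {b→[0, 4, 5, 6, 1, 2, 3, 7, 8]}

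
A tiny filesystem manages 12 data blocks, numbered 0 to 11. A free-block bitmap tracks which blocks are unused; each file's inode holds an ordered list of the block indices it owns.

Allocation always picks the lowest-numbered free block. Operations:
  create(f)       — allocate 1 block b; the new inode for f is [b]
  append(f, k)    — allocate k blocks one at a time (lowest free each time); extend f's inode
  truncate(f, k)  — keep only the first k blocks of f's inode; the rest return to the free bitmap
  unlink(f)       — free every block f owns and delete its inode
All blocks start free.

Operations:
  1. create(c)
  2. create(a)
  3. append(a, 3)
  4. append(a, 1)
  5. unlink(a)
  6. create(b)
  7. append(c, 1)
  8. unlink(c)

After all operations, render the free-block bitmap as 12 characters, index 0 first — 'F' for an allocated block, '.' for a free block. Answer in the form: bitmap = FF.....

bitmap = .F..........

after create(c) → c:[0]  free=[F...........]
after create(a) → a:[1], c:[0]  free=[FF..........]
after append(a, 3) → a:[1, 2, 3, 4], c:[0]  free=[FFFFF.......]
after append(a, 1) → a:[1, 2, 3, 4, 5], c:[0]  free=[FFFFFF......]
after unlink(a) → c:[0]  free=[F...........]
after create(b) → b:[1], c:[0]  free=[FF..........]
after append(c, 1) → b:[1], c:[0, 2]  free=[FFF.........]
after unlink(c) → b:[1]  free=[.F..........]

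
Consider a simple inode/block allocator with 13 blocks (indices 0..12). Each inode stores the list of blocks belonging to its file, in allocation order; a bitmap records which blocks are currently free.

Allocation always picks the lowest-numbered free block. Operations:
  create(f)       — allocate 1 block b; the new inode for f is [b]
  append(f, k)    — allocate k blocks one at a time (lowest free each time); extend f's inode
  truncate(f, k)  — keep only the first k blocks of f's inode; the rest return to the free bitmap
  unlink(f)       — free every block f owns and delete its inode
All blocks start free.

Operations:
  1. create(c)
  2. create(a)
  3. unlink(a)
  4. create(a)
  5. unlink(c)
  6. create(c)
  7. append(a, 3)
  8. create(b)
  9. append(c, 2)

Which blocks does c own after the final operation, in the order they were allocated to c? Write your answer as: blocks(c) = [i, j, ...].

create(c): bitmap=F............ | c=[0]
create(a): bitmap=FF........... | a=[1] c=[0]
unlink(a): bitmap=F............ | c=[0]
create(a): bitmap=FF........... | a=[1] c=[0]
unlink(c): bitmap=.F........... | a=[1]
create(c): bitmap=FF........... | a=[1] c=[0]
append(a, 3): bitmap=FFFFF........ | a=[1, 2, 3, 4] c=[0]
create(b): bitmap=FFFFFF....... | a=[1, 2, 3, 4] b=[5] c=[0]
append(c, 2): bitmap=FFFFFFFF..... | a=[1, 2, 3, 4] b=[5] c=[0, 6, 7]

blocks(c) = [0, 6, 7]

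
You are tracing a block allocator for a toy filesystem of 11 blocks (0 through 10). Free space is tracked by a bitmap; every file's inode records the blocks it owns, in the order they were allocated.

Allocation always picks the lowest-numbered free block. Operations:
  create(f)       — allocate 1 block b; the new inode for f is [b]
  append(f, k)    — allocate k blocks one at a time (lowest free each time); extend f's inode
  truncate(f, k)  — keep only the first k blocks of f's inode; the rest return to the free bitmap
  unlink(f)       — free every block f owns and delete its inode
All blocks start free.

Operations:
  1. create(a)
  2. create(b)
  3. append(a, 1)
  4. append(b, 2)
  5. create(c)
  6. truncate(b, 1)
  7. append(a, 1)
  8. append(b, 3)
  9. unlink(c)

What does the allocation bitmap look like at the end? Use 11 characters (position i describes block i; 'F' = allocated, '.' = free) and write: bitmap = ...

bitmap = FFFFF.FF...

create(a): bitmap=F.......... | a=[0]
create(b): bitmap=FF......... | a=[0] b=[1]
append(a, 1): bitmap=FFF........ | a=[0, 2] b=[1]
append(b, 2): bitmap=FFFFF...... | a=[0, 2] b=[1, 3, 4]
create(c): bitmap=FFFFFF..... | a=[0, 2] b=[1, 3, 4] c=[5]
truncate(b, 1): bitmap=FFF..F..... | a=[0, 2] b=[1] c=[5]
append(a, 1): bitmap=FFFF.F..... | a=[0, 2, 3] b=[1] c=[5]
append(b, 3): bitmap=FFFFFFFF... | a=[0, 2, 3] b=[1, 4, 6, 7] c=[5]
unlink(c): bitmap=FFFFF.FF... | a=[0, 2, 3] b=[1, 4, 6, 7]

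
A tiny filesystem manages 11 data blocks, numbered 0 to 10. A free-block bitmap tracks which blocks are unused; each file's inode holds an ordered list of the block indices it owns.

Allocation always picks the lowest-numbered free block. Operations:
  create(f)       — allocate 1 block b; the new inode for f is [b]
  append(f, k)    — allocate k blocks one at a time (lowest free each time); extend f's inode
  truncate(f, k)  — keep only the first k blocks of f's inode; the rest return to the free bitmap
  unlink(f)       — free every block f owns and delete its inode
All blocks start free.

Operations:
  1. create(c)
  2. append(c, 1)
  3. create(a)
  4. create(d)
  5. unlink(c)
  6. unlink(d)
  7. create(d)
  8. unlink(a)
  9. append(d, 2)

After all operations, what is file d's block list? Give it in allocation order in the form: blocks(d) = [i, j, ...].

after create(c) → c:[0]  free=[F..........]
after append(c, 1) → c:[0, 1]  free=[FF.........]
after create(a) → a:[2], c:[0, 1]  free=[FFF........]
after create(d) → a:[2], c:[0, 1], d:[3]  free=[FFFF.......]
after unlink(c) → a:[2], d:[3]  free=[..FF.......]
after unlink(d) → a:[2]  free=[..F........]
after create(d) → a:[2], d:[0]  free=[F.F........]
after unlink(a) → d:[0]  free=[F..........]
after append(d, 2) → d:[0, 1, 2]  free=[FFF........]

blocks(d) = [0, 1, 2]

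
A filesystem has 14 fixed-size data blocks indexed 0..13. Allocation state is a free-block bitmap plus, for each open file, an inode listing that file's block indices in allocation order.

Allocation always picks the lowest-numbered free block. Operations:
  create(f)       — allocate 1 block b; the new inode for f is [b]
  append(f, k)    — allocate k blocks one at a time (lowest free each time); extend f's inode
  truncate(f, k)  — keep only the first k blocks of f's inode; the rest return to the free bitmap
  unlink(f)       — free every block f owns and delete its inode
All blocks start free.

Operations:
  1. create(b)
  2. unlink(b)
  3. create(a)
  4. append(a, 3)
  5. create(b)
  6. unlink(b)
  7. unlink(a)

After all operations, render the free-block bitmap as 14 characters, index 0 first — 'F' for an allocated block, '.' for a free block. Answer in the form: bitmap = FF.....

  1. create(b)  ⇒  F.............  {b→[0]}
  2. unlink(b)  ⇒  ..............  {}
  3. create(a)  ⇒  F.............  {a→[0]}
  4. append(a, 3)  ⇒  FFFF..........  {a→[0, 1, 2, 3]}
  5. create(b)  ⇒  FFFFF.........  {a→[0, 1, 2, 3]; b→[4]}
  6. unlink(b)  ⇒  FFFF..........  {a→[0, 1, 2, 3]}
  7. unlink(a)  ⇒  ..............  {}

bitmap = ..............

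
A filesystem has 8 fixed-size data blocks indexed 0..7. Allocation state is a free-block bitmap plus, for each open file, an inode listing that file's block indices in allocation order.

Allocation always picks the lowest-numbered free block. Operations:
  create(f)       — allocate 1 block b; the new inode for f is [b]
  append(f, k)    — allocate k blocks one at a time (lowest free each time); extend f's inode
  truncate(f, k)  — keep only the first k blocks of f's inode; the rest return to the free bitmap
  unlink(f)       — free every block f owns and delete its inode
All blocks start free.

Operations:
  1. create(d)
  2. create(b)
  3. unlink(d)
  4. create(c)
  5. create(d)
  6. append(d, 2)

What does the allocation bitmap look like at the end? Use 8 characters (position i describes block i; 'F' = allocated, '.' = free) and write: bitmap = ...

bitmap = FFFFF...

  1. create(d)  ⇒  F.......  {d→[0]}
  2. create(b)  ⇒  FF......  {b→[1]; d→[0]}
  3. unlink(d)  ⇒  .F......  {b→[1]}
  4. create(c)  ⇒  FF......  {b→[1]; c→[0]}
  5. create(d)  ⇒  FFF.....  {b→[1]; c→[0]; d→[2]}
  6. append(d, 2)  ⇒  FFFFF...  {b→[1]; c→[0]; d→[2, 3, 4]}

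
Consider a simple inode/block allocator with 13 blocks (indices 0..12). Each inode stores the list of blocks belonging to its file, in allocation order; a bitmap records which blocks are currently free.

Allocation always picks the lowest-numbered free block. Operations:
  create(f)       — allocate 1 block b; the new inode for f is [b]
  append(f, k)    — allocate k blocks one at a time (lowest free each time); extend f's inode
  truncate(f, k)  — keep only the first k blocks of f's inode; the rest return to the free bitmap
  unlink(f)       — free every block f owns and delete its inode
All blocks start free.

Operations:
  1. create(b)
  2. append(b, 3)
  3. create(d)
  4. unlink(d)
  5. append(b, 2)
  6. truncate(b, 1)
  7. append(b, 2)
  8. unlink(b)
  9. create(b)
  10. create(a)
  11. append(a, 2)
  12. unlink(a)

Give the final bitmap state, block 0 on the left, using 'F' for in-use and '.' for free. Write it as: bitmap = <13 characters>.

bitmap = F............

after create(b) → b:[0]  free=[F............]
after append(b, 3) → b:[0, 1, 2, 3]  free=[FFFF.........]
after create(d) → b:[0, 1, 2, 3], d:[4]  free=[FFFFF........]
after unlink(d) → b:[0, 1, 2, 3]  free=[FFFF.........]
after append(b, 2) → b:[0, 1, 2, 3, 4, 5]  free=[FFFFFF.......]
after truncate(b, 1) → b:[0]  free=[F............]
after append(b, 2) → b:[0, 1, 2]  free=[FFF..........]
after unlink(b) →   free=[.............]
after create(b) → b:[0]  free=[F............]
after create(a) → a:[1], b:[0]  free=[FF...........]
after append(a, 2) → a:[1, 2, 3], b:[0]  free=[FFFF.........]
after unlink(a) → b:[0]  free=[F............]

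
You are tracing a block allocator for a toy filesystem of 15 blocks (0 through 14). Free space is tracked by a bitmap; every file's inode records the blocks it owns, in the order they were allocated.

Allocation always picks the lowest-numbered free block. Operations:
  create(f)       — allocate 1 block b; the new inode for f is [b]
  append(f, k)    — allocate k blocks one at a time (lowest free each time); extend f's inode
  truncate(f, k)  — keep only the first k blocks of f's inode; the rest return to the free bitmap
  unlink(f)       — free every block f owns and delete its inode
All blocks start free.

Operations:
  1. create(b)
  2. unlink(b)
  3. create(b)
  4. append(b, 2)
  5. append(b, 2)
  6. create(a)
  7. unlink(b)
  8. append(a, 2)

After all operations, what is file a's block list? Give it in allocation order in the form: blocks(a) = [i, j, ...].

after create(b) → b:[0]  free=[F..............]
after unlink(b) →   free=[...............]
after create(b) → b:[0]  free=[F..............]
after append(b, 2) → b:[0, 1, 2]  free=[FFF............]
after append(b, 2) → b:[0, 1, 2, 3, 4]  free=[FFFFF..........]
after create(a) → a:[5], b:[0, 1, 2, 3, 4]  free=[FFFFFF.........]
after unlink(b) → a:[5]  free=[.....F.........]
after append(a, 2) → a:[5, 0, 1]  free=[FF...F.........]

blocks(a) = [5, 0, 1]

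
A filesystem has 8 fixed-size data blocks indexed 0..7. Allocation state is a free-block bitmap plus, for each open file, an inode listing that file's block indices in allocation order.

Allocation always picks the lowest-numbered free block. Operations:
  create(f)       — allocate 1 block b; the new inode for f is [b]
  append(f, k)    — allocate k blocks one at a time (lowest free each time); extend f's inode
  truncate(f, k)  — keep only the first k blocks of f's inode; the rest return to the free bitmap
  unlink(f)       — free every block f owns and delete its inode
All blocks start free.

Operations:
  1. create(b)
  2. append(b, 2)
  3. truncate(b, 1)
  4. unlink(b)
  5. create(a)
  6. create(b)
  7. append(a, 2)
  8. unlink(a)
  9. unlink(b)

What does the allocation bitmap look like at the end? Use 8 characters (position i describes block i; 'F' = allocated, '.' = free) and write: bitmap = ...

bitmap = ........

create(b): bitmap=F....... | b=[0]
append(b, 2): bitmap=FFF..... | b=[0, 1, 2]
truncate(b, 1): bitmap=F....... | b=[0]
unlink(b): bitmap=........ | 
create(a): bitmap=F....... | a=[0]
create(b): bitmap=FF...... | a=[0] b=[1]
append(a, 2): bitmap=FFFF.... | a=[0, 2, 3] b=[1]
unlink(a): bitmap=.F...... | b=[1]
unlink(b): bitmap=........ | 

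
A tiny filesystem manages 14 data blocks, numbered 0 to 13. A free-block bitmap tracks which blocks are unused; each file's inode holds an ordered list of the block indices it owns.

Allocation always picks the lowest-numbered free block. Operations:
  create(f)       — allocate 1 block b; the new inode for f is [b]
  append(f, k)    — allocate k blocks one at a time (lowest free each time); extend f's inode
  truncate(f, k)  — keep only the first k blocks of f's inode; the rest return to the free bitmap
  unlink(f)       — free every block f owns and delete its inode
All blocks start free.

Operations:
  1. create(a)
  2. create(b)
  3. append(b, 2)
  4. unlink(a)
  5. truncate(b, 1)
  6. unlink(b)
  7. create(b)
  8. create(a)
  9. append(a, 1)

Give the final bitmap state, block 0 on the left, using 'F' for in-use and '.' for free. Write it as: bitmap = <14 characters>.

create(a): bitmap=F............. | a=[0]
create(b): bitmap=FF............ | a=[0] b=[1]
append(b, 2): bitmap=FFFF.......... | a=[0] b=[1, 2, 3]
unlink(a): bitmap=.FFF.......... | b=[1, 2, 3]
truncate(b, 1): bitmap=.F............ | b=[1]
unlink(b): bitmap=.............. | 
create(b): bitmap=F............. | b=[0]
create(a): bitmap=FF............ | a=[1] b=[0]
append(a, 1): bitmap=FFF........... | a=[1, 2] b=[0]

bitmap = FFF...........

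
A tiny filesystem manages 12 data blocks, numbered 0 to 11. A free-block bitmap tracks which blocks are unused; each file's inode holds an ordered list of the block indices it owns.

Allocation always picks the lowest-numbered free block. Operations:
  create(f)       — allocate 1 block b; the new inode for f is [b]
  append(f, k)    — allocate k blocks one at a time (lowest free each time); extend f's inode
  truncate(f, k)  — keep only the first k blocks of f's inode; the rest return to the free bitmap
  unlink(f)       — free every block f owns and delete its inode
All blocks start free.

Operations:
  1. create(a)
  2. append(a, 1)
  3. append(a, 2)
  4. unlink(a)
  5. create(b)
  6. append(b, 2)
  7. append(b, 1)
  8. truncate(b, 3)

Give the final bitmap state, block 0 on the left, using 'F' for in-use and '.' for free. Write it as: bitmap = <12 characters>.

create(a): bitmap=F........... | a=[0]
append(a, 1): bitmap=FF.......... | a=[0, 1]
append(a, 2): bitmap=FFFF........ | a=[0, 1, 2, 3]
unlink(a): bitmap=............ | 
create(b): bitmap=F........... | b=[0]
append(b, 2): bitmap=FFF......... | b=[0, 1, 2]
append(b, 1): bitmap=FFFF........ | b=[0, 1, 2, 3]
truncate(b, 3): bitmap=FFF......... | b=[0, 1, 2]

bitmap = FFF.........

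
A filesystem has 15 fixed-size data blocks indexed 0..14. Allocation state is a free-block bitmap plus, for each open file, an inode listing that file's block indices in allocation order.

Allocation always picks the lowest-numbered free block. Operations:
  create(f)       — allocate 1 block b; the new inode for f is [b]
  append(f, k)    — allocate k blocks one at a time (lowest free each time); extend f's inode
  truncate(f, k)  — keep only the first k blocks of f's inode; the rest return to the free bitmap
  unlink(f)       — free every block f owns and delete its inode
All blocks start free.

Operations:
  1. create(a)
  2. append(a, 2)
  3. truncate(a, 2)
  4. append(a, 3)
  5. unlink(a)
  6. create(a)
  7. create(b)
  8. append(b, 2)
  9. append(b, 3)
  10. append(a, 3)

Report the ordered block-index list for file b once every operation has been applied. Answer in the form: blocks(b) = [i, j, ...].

blocks(b) = [1, 2, 3, 4, 5, 6]

create(a): bitmap=F.............. | a=[0]
append(a, 2): bitmap=FFF............ | a=[0, 1, 2]
truncate(a, 2): bitmap=FF............. | a=[0, 1]
append(a, 3): bitmap=FFFFF.......... | a=[0, 1, 2, 3, 4]
unlink(a): bitmap=............... | 
create(a): bitmap=F.............. | a=[0]
create(b): bitmap=FF............. | a=[0] b=[1]
append(b, 2): bitmap=FFFF........... | a=[0] b=[1, 2, 3]
append(b, 3): bitmap=FFFFFFF........ | a=[0] b=[1, 2, 3, 4, 5, 6]
append(a, 3): bitmap=FFFFFFFFFF..... | a=[0, 7, 8, 9] b=[1, 2, 3, 4, 5, 6]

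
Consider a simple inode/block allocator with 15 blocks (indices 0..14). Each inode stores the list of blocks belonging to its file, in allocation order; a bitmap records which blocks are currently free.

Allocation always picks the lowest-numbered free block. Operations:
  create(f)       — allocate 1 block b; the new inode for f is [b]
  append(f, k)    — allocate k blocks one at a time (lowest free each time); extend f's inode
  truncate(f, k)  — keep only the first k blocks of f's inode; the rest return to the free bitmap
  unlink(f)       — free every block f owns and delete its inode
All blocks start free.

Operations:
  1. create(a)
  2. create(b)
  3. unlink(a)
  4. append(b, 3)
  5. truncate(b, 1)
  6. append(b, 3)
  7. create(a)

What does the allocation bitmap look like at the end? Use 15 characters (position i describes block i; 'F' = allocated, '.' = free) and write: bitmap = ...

[1] create(a) — a=0 (map F..............)
[2] create(b) — a=0 b=1 (map FF.............)
[3] unlink(a) — b=1 (map .F.............)
[4] append(b, 3) — b=1,0,2,3 (map FFFF...........)
[5] truncate(b, 1) — b=1 (map .F.............)
[6] append(b, 3) — b=1,0,2,3 (map FFFF...........)
[7] create(a) — a=4 b=1,0,2,3 (map FFFFF..........)

bitmap = FFFFF..........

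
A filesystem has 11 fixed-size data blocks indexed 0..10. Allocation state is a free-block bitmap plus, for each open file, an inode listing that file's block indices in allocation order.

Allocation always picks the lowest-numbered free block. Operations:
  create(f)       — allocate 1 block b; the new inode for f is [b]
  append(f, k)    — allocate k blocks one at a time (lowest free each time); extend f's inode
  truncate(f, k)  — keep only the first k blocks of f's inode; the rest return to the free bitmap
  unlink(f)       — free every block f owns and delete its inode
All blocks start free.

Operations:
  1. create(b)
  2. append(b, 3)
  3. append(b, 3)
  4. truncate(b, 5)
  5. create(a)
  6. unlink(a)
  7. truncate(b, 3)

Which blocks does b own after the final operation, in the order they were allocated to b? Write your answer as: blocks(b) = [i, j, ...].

  1. create(b)  ⇒  F..........  {b→[0]}
  2. append(b, 3)  ⇒  FFFF.......  {b→[0, 1, 2, 3]}
  3. append(b, 3)  ⇒  FFFFFFF....  {b→[0, 1, 2, 3, 4, 5, 6]}
  4. truncate(b, 5)  ⇒  FFFFF......  {b→[0, 1, 2, 3, 4]}
  5. create(a)  ⇒  FFFFFF.....  {a→[5]; b→[0, 1, 2, 3, 4]}
  6. unlink(a)  ⇒  FFFFF......  {b→[0, 1, 2, 3, 4]}
  7. truncate(b, 3)  ⇒  FFF........  {b→[0, 1, 2]}

blocks(b) = [0, 1, 2]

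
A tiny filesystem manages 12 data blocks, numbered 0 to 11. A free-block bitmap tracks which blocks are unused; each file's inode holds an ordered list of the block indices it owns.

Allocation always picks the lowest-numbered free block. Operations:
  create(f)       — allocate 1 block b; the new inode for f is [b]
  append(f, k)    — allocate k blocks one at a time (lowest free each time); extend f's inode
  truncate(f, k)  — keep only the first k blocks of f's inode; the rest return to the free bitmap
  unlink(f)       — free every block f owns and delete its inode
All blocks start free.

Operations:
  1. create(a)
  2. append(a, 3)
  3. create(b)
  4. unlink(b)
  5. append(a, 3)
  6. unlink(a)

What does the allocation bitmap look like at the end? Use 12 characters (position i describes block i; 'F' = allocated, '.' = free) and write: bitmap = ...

bitmap = ............

  1. create(a)  ⇒  F...........  {a→[0]}
  2. append(a, 3)  ⇒  FFFF........  {a→[0, 1, 2, 3]}
  3. create(b)  ⇒  FFFFF.......  {a→[0, 1, 2, 3]; b→[4]}
  4. unlink(b)  ⇒  FFFF........  {a→[0, 1, 2, 3]}
  5. append(a, 3)  ⇒  FFFFFFF.....  {a→[0, 1, 2, 3, 4, 5, 6]}
  6. unlink(a)  ⇒  ............  {}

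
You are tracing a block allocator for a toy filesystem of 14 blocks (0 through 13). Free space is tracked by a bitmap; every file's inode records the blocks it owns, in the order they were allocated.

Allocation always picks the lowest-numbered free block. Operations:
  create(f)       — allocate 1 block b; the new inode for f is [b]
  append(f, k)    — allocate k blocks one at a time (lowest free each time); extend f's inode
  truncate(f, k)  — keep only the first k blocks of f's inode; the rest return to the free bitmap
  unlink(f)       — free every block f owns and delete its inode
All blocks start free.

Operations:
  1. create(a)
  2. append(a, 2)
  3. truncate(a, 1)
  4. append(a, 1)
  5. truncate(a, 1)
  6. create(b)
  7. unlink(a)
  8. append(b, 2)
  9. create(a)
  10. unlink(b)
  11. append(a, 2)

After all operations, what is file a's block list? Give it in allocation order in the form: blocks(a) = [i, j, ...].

create(a): bitmap=F............. | a=[0]
append(a, 2): bitmap=FFF........... | a=[0, 1, 2]
truncate(a, 1): bitmap=F............. | a=[0]
append(a, 1): bitmap=FF............ | a=[0, 1]
truncate(a, 1): bitmap=F............. | a=[0]
create(b): bitmap=FF............ | a=[0] b=[1]
unlink(a): bitmap=.F............ | b=[1]
append(b, 2): bitmap=FFF........... | b=[1, 0, 2]
create(a): bitmap=FFFF.......... | a=[3] b=[1, 0, 2]
unlink(b): bitmap=...F.......... | a=[3]
append(a, 2): bitmap=FF.F.......... | a=[3, 0, 1]

blocks(a) = [3, 0, 1]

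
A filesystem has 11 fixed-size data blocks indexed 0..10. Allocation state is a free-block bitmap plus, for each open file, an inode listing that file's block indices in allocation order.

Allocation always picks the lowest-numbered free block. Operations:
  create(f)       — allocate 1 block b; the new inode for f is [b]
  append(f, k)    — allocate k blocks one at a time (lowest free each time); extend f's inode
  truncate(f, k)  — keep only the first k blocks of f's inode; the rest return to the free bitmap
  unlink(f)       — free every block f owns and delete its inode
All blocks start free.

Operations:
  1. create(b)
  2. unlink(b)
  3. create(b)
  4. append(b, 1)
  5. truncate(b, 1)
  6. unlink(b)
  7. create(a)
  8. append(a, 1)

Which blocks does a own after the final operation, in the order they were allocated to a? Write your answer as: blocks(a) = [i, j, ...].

blocks(a) = [0, 1]

[1] create(b) — b=0 (map F..........)
[2] unlink(b) —  (map ...........)
[3] create(b) — b=0 (map F..........)
[4] append(b, 1) — b=0,1 (map FF.........)
[5] truncate(b, 1) — b=0 (map F..........)
[6] unlink(b) —  (map ...........)
[7] create(a) — a=0 (map F..........)
[8] append(a, 1) — a=0,1 (map FF.........)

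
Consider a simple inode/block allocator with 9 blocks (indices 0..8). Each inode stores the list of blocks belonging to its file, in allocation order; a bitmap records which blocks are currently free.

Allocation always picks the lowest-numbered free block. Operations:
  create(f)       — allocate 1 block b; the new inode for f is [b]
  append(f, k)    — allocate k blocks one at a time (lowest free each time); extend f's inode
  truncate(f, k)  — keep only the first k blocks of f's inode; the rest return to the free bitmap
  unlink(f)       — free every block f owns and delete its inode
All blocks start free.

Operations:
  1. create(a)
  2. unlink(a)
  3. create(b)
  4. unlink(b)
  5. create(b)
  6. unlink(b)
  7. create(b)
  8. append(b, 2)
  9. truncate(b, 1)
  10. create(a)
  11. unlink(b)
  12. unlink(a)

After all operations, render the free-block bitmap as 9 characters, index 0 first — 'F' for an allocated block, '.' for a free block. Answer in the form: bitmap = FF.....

bitmap = .........

create(a): bitmap=F........ | a=[0]
unlink(a): bitmap=......... | 
create(b): bitmap=F........ | b=[0]
unlink(b): bitmap=......... | 
create(b): bitmap=F........ | b=[0]
unlink(b): bitmap=......... | 
create(b): bitmap=F........ | b=[0]
append(b, 2): bitmap=FFF...... | b=[0, 1, 2]
truncate(b, 1): bitmap=F........ | b=[0]
create(a): bitmap=FF....... | a=[1] b=[0]
unlink(b): bitmap=.F....... | a=[1]
unlink(a): bitmap=......... | 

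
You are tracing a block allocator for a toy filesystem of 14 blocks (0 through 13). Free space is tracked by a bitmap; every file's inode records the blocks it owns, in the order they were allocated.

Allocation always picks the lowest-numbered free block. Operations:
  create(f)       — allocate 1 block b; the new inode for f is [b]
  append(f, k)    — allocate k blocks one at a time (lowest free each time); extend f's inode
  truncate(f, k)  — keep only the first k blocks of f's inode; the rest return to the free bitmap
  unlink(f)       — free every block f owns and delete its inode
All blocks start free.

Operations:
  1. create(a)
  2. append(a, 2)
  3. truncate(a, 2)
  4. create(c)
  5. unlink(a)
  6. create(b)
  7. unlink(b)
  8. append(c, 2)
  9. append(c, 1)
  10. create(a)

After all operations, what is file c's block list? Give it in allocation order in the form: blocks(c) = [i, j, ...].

  1. create(a)  ⇒  F.............  {a→[0]}
  2. append(a, 2)  ⇒  FFF...........  {a→[0, 1, 2]}
  3. truncate(a, 2)  ⇒  FF............  {a→[0, 1]}
  4. create(c)  ⇒  FFF...........  {a→[0, 1]; c→[2]}
  5. unlink(a)  ⇒  ..F...........  {c→[2]}
  6. create(b)  ⇒  F.F...........  {b→[0]; c→[2]}
  7. unlink(b)  ⇒  ..F...........  {c→[2]}
  8. append(c, 2)  ⇒  FFF...........  {c→[2, 0, 1]}
  9. append(c, 1)  ⇒  FFFF..........  {c→[2, 0, 1, 3]}
  10. create(a)  ⇒  FFFFF.........  {a→[4]; c→[2, 0, 1, 3]}

blocks(c) = [2, 0, 1, 3]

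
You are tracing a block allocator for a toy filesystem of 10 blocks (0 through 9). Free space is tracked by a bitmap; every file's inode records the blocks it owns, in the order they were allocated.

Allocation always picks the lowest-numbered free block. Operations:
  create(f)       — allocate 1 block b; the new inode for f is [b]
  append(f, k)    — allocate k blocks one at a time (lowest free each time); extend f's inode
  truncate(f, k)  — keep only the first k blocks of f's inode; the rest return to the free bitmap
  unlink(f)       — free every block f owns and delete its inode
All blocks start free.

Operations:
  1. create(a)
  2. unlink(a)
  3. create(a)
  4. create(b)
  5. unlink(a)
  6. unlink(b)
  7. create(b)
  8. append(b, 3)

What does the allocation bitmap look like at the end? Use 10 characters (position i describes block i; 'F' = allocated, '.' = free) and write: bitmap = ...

create(a): bitmap=F......... | a=[0]
unlink(a): bitmap=.......... | 
create(a): bitmap=F......... | a=[0]
create(b): bitmap=FF........ | a=[0] b=[1]
unlink(a): bitmap=.F........ | b=[1]
unlink(b): bitmap=.......... | 
create(b): bitmap=F......... | b=[0]
append(b, 3): bitmap=FFFF...... | b=[0, 1, 2, 3]

bitmap = FFFF......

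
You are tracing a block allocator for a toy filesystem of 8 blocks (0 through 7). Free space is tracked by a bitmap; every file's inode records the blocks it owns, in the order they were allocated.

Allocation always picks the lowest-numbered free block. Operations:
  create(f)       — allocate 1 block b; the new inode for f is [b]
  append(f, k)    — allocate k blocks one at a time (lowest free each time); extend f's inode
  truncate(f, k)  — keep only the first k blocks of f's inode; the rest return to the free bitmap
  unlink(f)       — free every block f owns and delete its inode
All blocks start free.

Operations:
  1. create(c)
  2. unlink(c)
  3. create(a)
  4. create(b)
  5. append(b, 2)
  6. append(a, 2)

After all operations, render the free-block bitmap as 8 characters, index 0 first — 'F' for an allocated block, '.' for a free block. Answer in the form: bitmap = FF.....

after create(c) → c:[0]  free=[F.......]
after unlink(c) →   free=[........]
after create(a) → a:[0]  free=[F.......]
after create(b) → a:[0], b:[1]  free=[FF......]
after append(b, 2) → a:[0], b:[1, 2, 3]  free=[FFFF....]
after append(a, 2) → a:[0, 4, 5], b:[1, 2, 3]  free=[FFFFFF..]

bitmap = FFFFFF..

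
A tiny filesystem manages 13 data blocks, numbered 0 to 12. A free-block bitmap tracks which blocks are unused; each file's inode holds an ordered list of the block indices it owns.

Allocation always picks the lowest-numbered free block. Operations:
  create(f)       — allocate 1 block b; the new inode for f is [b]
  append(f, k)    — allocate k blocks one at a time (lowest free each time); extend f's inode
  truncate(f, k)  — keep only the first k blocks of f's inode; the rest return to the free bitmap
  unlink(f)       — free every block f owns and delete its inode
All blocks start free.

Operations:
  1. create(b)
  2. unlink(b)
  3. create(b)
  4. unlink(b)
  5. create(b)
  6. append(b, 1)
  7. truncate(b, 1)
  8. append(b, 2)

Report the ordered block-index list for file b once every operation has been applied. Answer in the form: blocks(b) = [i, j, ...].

after create(b) → b:[0]  free=[F............]
after unlink(b) →   free=[.............]
after create(b) → b:[0]  free=[F............]
after unlink(b) →   free=[.............]
after create(b) → b:[0]  free=[F............]
after append(b, 1) → b:[0, 1]  free=[FF...........]
after truncate(b, 1) → b:[0]  free=[F............]
after append(b, 2) → b:[0, 1, 2]  free=[FFF..........]

blocks(b) = [0, 1, 2]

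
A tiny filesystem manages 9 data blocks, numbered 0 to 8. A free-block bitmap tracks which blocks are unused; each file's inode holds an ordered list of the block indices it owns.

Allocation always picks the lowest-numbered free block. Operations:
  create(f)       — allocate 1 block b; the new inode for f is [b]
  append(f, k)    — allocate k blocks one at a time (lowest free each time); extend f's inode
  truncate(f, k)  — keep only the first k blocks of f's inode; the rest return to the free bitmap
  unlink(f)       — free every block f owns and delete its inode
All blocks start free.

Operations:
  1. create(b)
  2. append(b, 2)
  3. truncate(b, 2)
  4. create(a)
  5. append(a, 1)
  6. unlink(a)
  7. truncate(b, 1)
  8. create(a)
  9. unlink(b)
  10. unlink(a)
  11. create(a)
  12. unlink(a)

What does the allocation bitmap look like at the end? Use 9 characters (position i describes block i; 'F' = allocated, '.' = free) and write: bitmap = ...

  1. create(b)  ⇒  F........  {b→[0]}
  2. append(b, 2)  ⇒  FFF......  {b→[0, 1, 2]}
  3. truncate(b, 2)  ⇒  FF.......  {b→[0, 1]}
  4. create(a)  ⇒  FFF......  {a→[2]; b→[0, 1]}
  5. append(a, 1)  ⇒  FFFF.....  {a→[2, 3]; b→[0, 1]}
  6. unlink(a)  ⇒  FF.......  {b→[0, 1]}
  7. truncate(b, 1)  ⇒  F........  {b→[0]}
  8. create(a)  ⇒  FF.......  {a→[1]; b→[0]}
  9. unlink(b)  ⇒  .F.......  {a→[1]}
  10. unlink(a)  ⇒  .........  {}
  11. create(a)  ⇒  F........  {a→[0]}
  12. unlink(a)  ⇒  .........  {}

bitmap = .........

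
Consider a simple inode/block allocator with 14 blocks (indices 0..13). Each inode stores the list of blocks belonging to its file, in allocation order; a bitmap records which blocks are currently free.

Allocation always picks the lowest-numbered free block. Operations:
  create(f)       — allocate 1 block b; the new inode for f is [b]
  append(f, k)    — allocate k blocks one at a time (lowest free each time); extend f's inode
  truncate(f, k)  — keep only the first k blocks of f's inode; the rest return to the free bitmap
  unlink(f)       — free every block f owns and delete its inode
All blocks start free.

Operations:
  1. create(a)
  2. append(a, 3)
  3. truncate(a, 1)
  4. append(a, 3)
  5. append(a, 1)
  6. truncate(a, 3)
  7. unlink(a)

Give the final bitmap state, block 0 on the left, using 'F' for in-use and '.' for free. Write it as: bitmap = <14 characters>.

bitmap = ..............

create(a): bitmap=F............. | a=[0]
append(a, 3): bitmap=FFFF.......... | a=[0, 1, 2, 3]
truncate(a, 1): bitmap=F............. | a=[0]
append(a, 3): bitmap=FFFF.......... | a=[0, 1, 2, 3]
append(a, 1): bitmap=FFFFF......... | a=[0, 1, 2, 3, 4]
truncate(a, 3): bitmap=FFF........... | a=[0, 1, 2]
unlink(a): bitmap=.............. | 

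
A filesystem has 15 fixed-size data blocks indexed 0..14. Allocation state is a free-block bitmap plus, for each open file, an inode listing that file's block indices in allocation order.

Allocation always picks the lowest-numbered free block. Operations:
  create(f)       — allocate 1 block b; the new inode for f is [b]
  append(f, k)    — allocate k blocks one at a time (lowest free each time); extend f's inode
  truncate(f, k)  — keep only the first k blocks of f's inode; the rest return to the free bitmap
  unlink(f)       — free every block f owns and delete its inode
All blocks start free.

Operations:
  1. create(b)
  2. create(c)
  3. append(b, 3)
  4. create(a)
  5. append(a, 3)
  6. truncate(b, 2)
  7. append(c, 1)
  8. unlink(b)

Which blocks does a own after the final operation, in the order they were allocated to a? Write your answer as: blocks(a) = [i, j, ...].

blocks(a) = [5, 6, 7, 8]

create(b): bitmap=F.............. | b=[0]
create(c): bitmap=FF............. | b=[0] c=[1]
append(b, 3): bitmap=FFFFF.......... | b=[0, 2, 3, 4] c=[1]
create(a): bitmap=FFFFFF......... | a=[5] b=[0, 2, 3, 4] c=[1]
append(a, 3): bitmap=FFFFFFFFF...... | a=[5, 6, 7, 8] b=[0, 2, 3, 4] c=[1]
truncate(b, 2): bitmap=FFF..FFFF...... | a=[5, 6, 7, 8] b=[0, 2] c=[1]
append(c, 1): bitmap=FFFF.FFFF...... | a=[5, 6, 7, 8] b=[0, 2] c=[1, 3]
unlink(b): bitmap=.F.F.FFFF...... | a=[5, 6, 7, 8] c=[1, 3]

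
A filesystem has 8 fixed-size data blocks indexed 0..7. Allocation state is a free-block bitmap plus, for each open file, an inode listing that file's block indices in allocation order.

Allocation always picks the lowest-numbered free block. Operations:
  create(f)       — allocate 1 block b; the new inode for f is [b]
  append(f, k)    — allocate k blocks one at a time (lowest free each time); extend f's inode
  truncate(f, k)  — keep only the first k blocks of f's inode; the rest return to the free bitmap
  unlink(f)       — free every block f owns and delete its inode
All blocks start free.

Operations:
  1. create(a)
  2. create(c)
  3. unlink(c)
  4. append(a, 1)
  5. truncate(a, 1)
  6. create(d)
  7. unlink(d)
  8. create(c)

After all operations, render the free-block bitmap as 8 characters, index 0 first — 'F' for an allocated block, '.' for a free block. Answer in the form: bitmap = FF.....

bitmap = FF......

[1] create(a) — a=0 (map F.......)
[2] create(c) — a=0 c=1 (map FF......)
[3] unlink(c) — a=0 (map F.......)
[4] append(a, 1) — a=0,1 (map FF......)
[5] truncate(a, 1) — a=0 (map F.......)
[6] create(d) — a=0 d=1 (map FF......)
[7] unlink(d) — a=0 (map F.......)
[8] create(c) — a=0 c=1 (map FF......)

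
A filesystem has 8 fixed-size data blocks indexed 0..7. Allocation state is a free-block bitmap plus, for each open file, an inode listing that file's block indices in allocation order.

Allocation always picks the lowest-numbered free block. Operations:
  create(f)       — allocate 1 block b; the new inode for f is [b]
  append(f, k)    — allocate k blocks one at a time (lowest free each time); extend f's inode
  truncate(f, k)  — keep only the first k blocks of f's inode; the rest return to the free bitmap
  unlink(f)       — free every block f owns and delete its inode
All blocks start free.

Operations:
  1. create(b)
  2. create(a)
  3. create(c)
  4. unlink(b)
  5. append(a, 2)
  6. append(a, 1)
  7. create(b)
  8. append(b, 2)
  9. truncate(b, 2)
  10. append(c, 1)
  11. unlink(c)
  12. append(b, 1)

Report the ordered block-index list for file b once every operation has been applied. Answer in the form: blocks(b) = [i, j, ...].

after create(b) → b:[0]  free=[F.......]
after create(a) → a:[1], b:[0]  free=[FF......]
after create(c) → a:[1], b:[0], c:[2]  free=[FFF.....]
after unlink(b) → a:[1], c:[2]  free=[.FF.....]
after append(a, 2) → a:[1, 0, 3], c:[2]  free=[FFFF....]
after append(a, 1) → a:[1, 0, 3, 4], c:[2]  free=[FFFFF...]
after create(b) → a:[1, 0, 3, 4], b:[5], c:[2]  free=[FFFFFF..]
after append(b, 2) → a:[1, 0, 3, 4], b:[5, 6, 7], c:[2]  free=[FFFFFFFF]
after truncate(b, 2) → a:[1, 0, 3, 4], b:[5, 6], c:[2]  free=[FFFFFFF.]
after append(c, 1) → a:[1, 0, 3, 4], b:[5, 6], c:[2, 7]  free=[FFFFFFFF]
after unlink(c) → a:[1, 0, 3, 4], b:[5, 6]  free=[FF.FFFF.]
after append(b, 1) → a:[1, 0, 3, 4], b:[5, 6, 2]  free=[FFFFFFF.]

blocks(b) = [5, 6, 2]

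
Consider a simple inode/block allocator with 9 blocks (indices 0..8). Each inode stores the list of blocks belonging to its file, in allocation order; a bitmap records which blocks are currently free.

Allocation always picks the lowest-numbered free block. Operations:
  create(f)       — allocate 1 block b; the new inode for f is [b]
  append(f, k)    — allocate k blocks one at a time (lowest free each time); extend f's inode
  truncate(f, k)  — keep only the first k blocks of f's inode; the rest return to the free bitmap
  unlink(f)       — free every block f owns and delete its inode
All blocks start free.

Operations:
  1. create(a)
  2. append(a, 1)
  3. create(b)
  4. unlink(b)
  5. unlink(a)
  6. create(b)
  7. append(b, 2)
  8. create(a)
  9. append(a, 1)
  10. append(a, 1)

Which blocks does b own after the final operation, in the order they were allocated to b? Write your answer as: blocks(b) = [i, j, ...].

blocks(b) = [0, 1, 2]

create(a): bitmap=F........ | a=[0]
append(a, 1): bitmap=FF....... | a=[0, 1]
create(b): bitmap=FFF...... | a=[0, 1] b=[2]
unlink(b): bitmap=FF....... | a=[0, 1]
unlink(a): bitmap=......... | 
create(b): bitmap=F........ | b=[0]
append(b, 2): bitmap=FFF...... | b=[0, 1, 2]
create(a): bitmap=FFFF..... | a=[3] b=[0, 1, 2]
append(a, 1): bitmap=FFFFF.... | a=[3, 4] b=[0, 1, 2]
append(a, 1): bitmap=FFFFFF... | a=[3, 4, 5] b=[0, 1, 2]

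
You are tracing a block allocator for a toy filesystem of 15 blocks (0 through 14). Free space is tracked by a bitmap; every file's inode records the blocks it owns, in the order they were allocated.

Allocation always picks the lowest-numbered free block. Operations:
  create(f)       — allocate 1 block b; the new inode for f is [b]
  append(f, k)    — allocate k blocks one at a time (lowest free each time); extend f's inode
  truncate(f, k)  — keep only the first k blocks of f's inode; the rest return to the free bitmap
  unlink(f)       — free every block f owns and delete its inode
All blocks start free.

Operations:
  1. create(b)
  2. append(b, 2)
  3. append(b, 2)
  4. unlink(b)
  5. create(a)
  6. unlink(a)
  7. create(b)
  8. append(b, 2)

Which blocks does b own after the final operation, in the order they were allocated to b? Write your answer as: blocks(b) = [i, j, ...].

blocks(b) = [0, 1, 2]

create(b): bitmap=F.............. | b=[0]
append(b, 2): bitmap=FFF............ | b=[0, 1, 2]
append(b, 2): bitmap=FFFFF.......... | b=[0, 1, 2, 3, 4]
unlink(b): bitmap=............... | 
create(a): bitmap=F.............. | a=[0]
unlink(a): bitmap=............... | 
create(b): bitmap=F.............. | b=[0]
append(b, 2): bitmap=FFF............ | b=[0, 1, 2]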